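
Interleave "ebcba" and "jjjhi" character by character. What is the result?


Interleaving "ebcba" and "jjjhi":
  Position 0: 'e' from first, 'j' from second => "ej"
  Position 1: 'b' from first, 'j' from second => "bj"
  Position 2: 'c' from first, 'j' from second => "cj"
  Position 3: 'b' from first, 'h' from second => "bh"
  Position 4: 'a' from first, 'i' from second => "ai"
Result: ejbjcjbhai

ejbjcjbhai


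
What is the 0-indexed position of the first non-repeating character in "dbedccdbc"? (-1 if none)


Input: dbedccdbc
Character frequencies:
  'b': 2
  'c': 3
  'd': 3
  'e': 1
Scanning left to right for freq == 1:
  Position 0 ('d'): freq=3, skip
  Position 1 ('b'): freq=2, skip
  Position 2 ('e'): unique! => answer = 2

2


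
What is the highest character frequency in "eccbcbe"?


Input: eccbcbe
Character counts:
  'b': 2
  'c': 3
  'e': 2
Maximum frequency: 3

3


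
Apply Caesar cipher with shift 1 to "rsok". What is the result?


Caesar cipher: shift "rsok" by 1
  'r' (pos 17) + 1 = pos 18 = 's'
  's' (pos 18) + 1 = pos 19 = 't'
  'o' (pos 14) + 1 = pos 15 = 'p'
  'k' (pos 10) + 1 = pos 11 = 'l'
Result: stpl

stpl


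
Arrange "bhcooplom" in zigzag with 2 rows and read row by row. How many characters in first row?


Zigzag "bhcooplom" into 2 rows:
Placing characters:
  'b' => row 0
  'h' => row 1
  'c' => row 0
  'o' => row 1
  'o' => row 0
  'p' => row 1
  'l' => row 0
  'o' => row 1
  'm' => row 0
Rows:
  Row 0: "bcolm"
  Row 1: "hopo"
First row length: 5

5


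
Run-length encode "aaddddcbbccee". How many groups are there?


Input: aaddddcbbccee
Scanning for consecutive runs:
  Group 1: 'a' x 2 (positions 0-1)
  Group 2: 'd' x 4 (positions 2-5)
  Group 3: 'c' x 1 (positions 6-6)
  Group 4: 'b' x 2 (positions 7-8)
  Group 5: 'c' x 2 (positions 9-10)
  Group 6: 'e' x 2 (positions 11-12)
Total groups: 6

6


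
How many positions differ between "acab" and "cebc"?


Comparing "acab" and "cebc" position by position:
  Position 0: 'a' vs 'c' => DIFFER
  Position 1: 'c' vs 'e' => DIFFER
  Position 2: 'a' vs 'b' => DIFFER
  Position 3: 'b' vs 'c' => DIFFER
Positions that differ: 4

4


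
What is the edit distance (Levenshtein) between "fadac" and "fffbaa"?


Computing edit distance: "fadac" -> "fffbaa"
DP table:
           f    f    f    b    a    a
      0    1    2    3    4    5    6
  f   1    0    1    2    3    4    5
  a   2    1    1    2    3    3    4
  d   3    2    2    2    3    4    4
  a   4    3    3    3    3    3    4
  c   5    4    4    4    4    4    4
Edit distance = dp[5][6] = 4

4


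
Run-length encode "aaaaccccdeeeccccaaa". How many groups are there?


Input: aaaaccccdeeeccccaaa
Scanning for consecutive runs:
  Group 1: 'a' x 4 (positions 0-3)
  Group 2: 'c' x 4 (positions 4-7)
  Group 3: 'd' x 1 (positions 8-8)
  Group 4: 'e' x 3 (positions 9-11)
  Group 5: 'c' x 4 (positions 12-15)
  Group 6: 'a' x 3 (positions 16-18)
Total groups: 6

6


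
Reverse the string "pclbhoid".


Input: pclbhoid
Reading characters right to left:
  Position 7: 'd'
  Position 6: 'i'
  Position 5: 'o'
  Position 4: 'h'
  Position 3: 'b'
  Position 2: 'l'
  Position 1: 'c'
  Position 0: 'p'
Reversed: diohblcp

diohblcp


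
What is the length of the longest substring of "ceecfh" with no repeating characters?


Input: "ceecfh"
Sliding window (track last position of each char):
  Position 0 ('c'): window [0,0] length 1 -- new best
  Position 1 ('e'): window [0,1] length 2 -- new best
  Position 2 ('e'): repeat (last at 1), move window start to 2
  Position 2 ('e'): window [2,2] length 1
  Position 3 ('c'): window [2,3] length 2
  Position 4 ('f'): window [2,4] length 3 -- new best
  Position 5 ('h'): window [2,5] length 4 -- new best
Longest substring with no repeats: "ecfh" with length 4

4


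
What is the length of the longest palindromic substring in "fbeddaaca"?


Input: "fbeddaaca"
Checking substrings for palindromes:
  [6:9] "aca" (len 3) => palindrome
  [3:5] "dd" (len 2) => palindrome
  [5:7] "aa" (len 2) => palindrome
Longest palindromic substring: "aca" with length 3

3


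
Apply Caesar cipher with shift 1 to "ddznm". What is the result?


Caesar cipher: shift "ddznm" by 1
  'd' (pos 3) + 1 = pos 4 = 'e'
  'd' (pos 3) + 1 = pos 4 = 'e'
  'z' (pos 25) + 1 = pos 0 = 'a'
  'n' (pos 13) + 1 = pos 14 = 'o'
  'm' (pos 12) + 1 = pos 13 = 'n'
Result: eeaon

eeaon


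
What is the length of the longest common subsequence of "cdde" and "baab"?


LCS of "cdde" and "baab"
DP table:
           b    a    a    b
      0    0    0    0    0
  c   0    0    0    0    0
  d   0    0    0    0    0
  d   0    0    0    0    0
  e   0    0    0    0    0
LCS length = dp[4][4] = 0

0


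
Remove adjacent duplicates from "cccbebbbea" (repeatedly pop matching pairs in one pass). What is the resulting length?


Input: cccbebbbea
Stack-based adjacent duplicate removal:
  Read 'c': push. Stack: c
  Read 'c': matches stack top 'c' => pop. Stack: (empty)
  Read 'c': push. Stack: c
  Read 'b': push. Stack: cb
  Read 'e': push. Stack: cbe
  Read 'b': push. Stack: cbeb
  Read 'b': matches stack top 'b' => pop. Stack: cbe
  Read 'b': push. Stack: cbeb
  Read 'e': push. Stack: cbebe
  Read 'a': push. Stack: cbebea
Final stack: "cbebea" (length 6)

6


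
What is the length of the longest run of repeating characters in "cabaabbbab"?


Input: "cabaabbbab"
Scanning for longest run:
  Position 1 ('a'): new char, reset run to 1
  Position 2 ('b'): new char, reset run to 1
  Position 3 ('a'): new char, reset run to 1
  Position 4 ('a'): continues run of 'a', length=2
  Position 5 ('b'): new char, reset run to 1
  Position 6 ('b'): continues run of 'b', length=2
  Position 7 ('b'): continues run of 'b', length=3
  Position 8 ('a'): new char, reset run to 1
  Position 9 ('b'): new char, reset run to 1
Longest run: 'b' with length 3

3


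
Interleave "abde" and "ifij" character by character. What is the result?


Interleaving "abde" and "ifij":
  Position 0: 'a' from first, 'i' from second => "ai"
  Position 1: 'b' from first, 'f' from second => "bf"
  Position 2: 'd' from first, 'i' from second => "di"
  Position 3: 'e' from first, 'j' from second => "ej"
Result: aibfdiej

aibfdiej


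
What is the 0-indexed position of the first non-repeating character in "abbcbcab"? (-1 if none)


Input: abbcbcab
Character frequencies:
  'a': 2
  'b': 4
  'c': 2
Scanning left to right for freq == 1:
  Position 0 ('a'): freq=2, skip
  Position 1 ('b'): freq=4, skip
  Position 2 ('b'): freq=4, skip
  Position 3 ('c'): freq=2, skip
  Position 4 ('b'): freq=4, skip
  Position 5 ('c'): freq=2, skip
  Position 6 ('a'): freq=2, skip
  Position 7 ('b'): freq=4, skip
  No unique character found => answer = -1

-1


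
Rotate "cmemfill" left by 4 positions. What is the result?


Input: "cmemfill", rotate left by 4
First 4 characters: "cmem"
Remaining characters: "fill"
Concatenate remaining + first: "fill" + "cmem" = "fillcmem"

fillcmem


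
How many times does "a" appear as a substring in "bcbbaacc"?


Searching for "a" in "bcbbaacc"
Scanning each position:
  Position 0: "b" => no
  Position 1: "c" => no
  Position 2: "b" => no
  Position 3: "b" => no
  Position 4: "a" => MATCH
  Position 5: "a" => MATCH
  Position 6: "c" => no
  Position 7: "c" => no
Total occurrences: 2

2


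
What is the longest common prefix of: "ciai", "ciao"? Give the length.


Words: ciai, ciao
  Position 0: all 'c' => match
  Position 1: all 'i' => match
  Position 2: all 'a' => match
  Position 3: ('i', 'o') => mismatch, stop
LCP = "cia" (length 3)

3


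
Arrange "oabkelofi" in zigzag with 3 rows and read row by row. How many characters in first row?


Zigzag "oabkelofi" into 3 rows:
Placing characters:
  'o' => row 0
  'a' => row 1
  'b' => row 2
  'k' => row 1
  'e' => row 0
  'l' => row 1
  'o' => row 2
  'f' => row 1
  'i' => row 0
Rows:
  Row 0: "oei"
  Row 1: "aklf"
  Row 2: "bo"
First row length: 3

3


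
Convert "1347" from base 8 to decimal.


Input: "1347" in base 8
Positional expansion:
  Digit '1' (value 1) x 8^3 = 512
  Digit '3' (value 3) x 8^2 = 192
  Digit '4' (value 4) x 8^1 = 32
  Digit '7' (value 7) x 8^0 = 7
Sum = 743

743


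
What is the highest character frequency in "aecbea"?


Input: aecbea
Character counts:
  'a': 2
  'b': 1
  'c': 1
  'e': 2
Maximum frequency: 2

2


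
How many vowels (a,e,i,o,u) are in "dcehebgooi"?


Input: dcehebgooi
Checking each character:
  'd' at position 0: consonant
  'c' at position 1: consonant
  'e' at position 2: vowel (running total: 1)
  'h' at position 3: consonant
  'e' at position 4: vowel (running total: 2)
  'b' at position 5: consonant
  'g' at position 6: consonant
  'o' at position 7: vowel (running total: 3)
  'o' at position 8: vowel (running total: 4)
  'i' at position 9: vowel (running total: 5)
Total vowels: 5

5


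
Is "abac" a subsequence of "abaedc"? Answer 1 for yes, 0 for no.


Check if "abac" is a subsequence of "abaedc"
Greedy scan:
  Position 0 ('a'): matches sub[0] = 'a'
  Position 1 ('b'): matches sub[1] = 'b'
  Position 2 ('a'): matches sub[2] = 'a'
  Position 3 ('e'): no match needed
  Position 4 ('d'): no match needed
  Position 5 ('c'): matches sub[3] = 'c'
All 4 characters matched => is a subsequence

1


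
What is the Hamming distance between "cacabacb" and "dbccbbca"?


Comparing "cacabacb" and "dbccbbca" position by position:
  Position 0: 'c' vs 'd' => differ
  Position 1: 'a' vs 'b' => differ
  Position 2: 'c' vs 'c' => same
  Position 3: 'a' vs 'c' => differ
  Position 4: 'b' vs 'b' => same
  Position 5: 'a' vs 'b' => differ
  Position 6: 'c' vs 'c' => same
  Position 7: 'b' vs 'a' => differ
Total differences (Hamming distance): 5

5


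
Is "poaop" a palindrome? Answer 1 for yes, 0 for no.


Input: poaop
Reversed: poaop
  Compare pos 0 ('p') with pos 4 ('p'): match
  Compare pos 1 ('o') with pos 3 ('o'): match
Result: palindrome

1


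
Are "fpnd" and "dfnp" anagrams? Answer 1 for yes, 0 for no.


Strings: "fpnd", "dfnp"
Sorted first:  dfnp
Sorted second: dfnp
Sorted forms match => anagrams

1


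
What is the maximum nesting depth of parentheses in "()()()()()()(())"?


Input: "()()()()()()(())"
Tracking depth:
  Position 0 '(': depth becomes 1
  Position 1 ')': depth becomes 0
  Position 2 '(': depth becomes 1
  Position 3 ')': depth becomes 0
  Position 4 '(': depth becomes 1
  Position 5 ')': depth becomes 0
  Position 6 '(': depth becomes 1
  Position 7 ')': depth becomes 0
  Position 8 '(': depth becomes 1
  Position 9 ')': depth becomes 0
  Position 10 '(': depth becomes 1
  Position 11 ')': depth becomes 0
  Position 12 '(': depth becomes 1
  Position 13 '(': depth becomes 2
  Position 14 ')': depth becomes 1
  Position 15 ')': depth becomes 0
Maximum depth reached: 2

2


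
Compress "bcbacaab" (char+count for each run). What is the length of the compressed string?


Input: bcbacaab
Runs:
  'b' x 1 => "b1"
  'c' x 1 => "c1"
  'b' x 1 => "b1"
  'a' x 1 => "a1"
  'c' x 1 => "c1"
  'a' x 2 => "a2"
  'b' x 1 => "b1"
Compressed: "b1c1b1a1c1a2b1"
Compressed length: 14

14


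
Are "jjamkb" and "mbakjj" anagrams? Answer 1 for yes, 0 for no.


Strings: "jjamkb", "mbakjj"
Sorted first:  abjjkm
Sorted second: abjjkm
Sorted forms match => anagrams

1


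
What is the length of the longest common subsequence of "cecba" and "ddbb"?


LCS of "cecba" and "ddbb"
DP table:
           d    d    b    b
      0    0    0    0    0
  c   0    0    0    0    0
  e   0    0    0    0    0
  c   0    0    0    0    0
  b   0    0    0    1    1
  a   0    0    0    1    1
LCS length = dp[5][4] = 1

1


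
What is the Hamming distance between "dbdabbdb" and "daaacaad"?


Comparing "dbdabbdb" and "daaacaad" position by position:
  Position 0: 'd' vs 'd' => same
  Position 1: 'b' vs 'a' => differ
  Position 2: 'd' vs 'a' => differ
  Position 3: 'a' vs 'a' => same
  Position 4: 'b' vs 'c' => differ
  Position 5: 'b' vs 'a' => differ
  Position 6: 'd' vs 'a' => differ
  Position 7: 'b' vs 'd' => differ
Total differences (Hamming distance): 6

6


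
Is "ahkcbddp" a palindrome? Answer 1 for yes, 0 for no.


Input: ahkcbddp
Reversed: pddbckha
  Compare pos 0 ('a') with pos 7 ('p'): MISMATCH
  Compare pos 1 ('h') with pos 6 ('d'): MISMATCH
  Compare pos 2 ('k') with pos 5 ('d'): MISMATCH
  Compare pos 3 ('c') with pos 4 ('b'): MISMATCH
Result: not a palindrome

0


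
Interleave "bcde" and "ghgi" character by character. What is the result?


Interleaving "bcde" and "ghgi":
  Position 0: 'b' from first, 'g' from second => "bg"
  Position 1: 'c' from first, 'h' from second => "ch"
  Position 2: 'd' from first, 'g' from second => "dg"
  Position 3: 'e' from first, 'i' from second => "ei"
Result: bgchdgei

bgchdgei


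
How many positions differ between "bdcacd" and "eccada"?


Comparing "bdcacd" and "eccada" position by position:
  Position 0: 'b' vs 'e' => DIFFER
  Position 1: 'd' vs 'c' => DIFFER
  Position 2: 'c' vs 'c' => same
  Position 3: 'a' vs 'a' => same
  Position 4: 'c' vs 'd' => DIFFER
  Position 5: 'd' vs 'a' => DIFFER
Positions that differ: 4

4


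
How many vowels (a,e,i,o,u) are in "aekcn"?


Input: aekcn
Checking each character:
  'a' at position 0: vowel (running total: 1)
  'e' at position 1: vowel (running total: 2)
  'k' at position 2: consonant
  'c' at position 3: consonant
  'n' at position 4: consonant
Total vowels: 2

2


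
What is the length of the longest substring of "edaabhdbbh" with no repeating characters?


Input: "edaabhdbbh"
Sliding window (track last position of each char):
  Position 0 ('e'): window [0,0] length 1 -- new best
  Position 1 ('d'): window [0,1] length 2 -- new best
  Position 2 ('a'): window [0,2] length 3 -- new best
  Position 3 ('a'): repeat (last at 2), move window start to 3
  Position 3 ('a'): window [3,3] length 1
  Position 4 ('b'): window [3,4] length 2
  Position 5 ('h'): window [3,5] length 3
  Position 6 ('d'): window [3,6] length 4 -- new best
  Position 7 ('b'): repeat (last at 4), move window start to 5
  Position 7 ('b'): window [5,7] length 3
  Position 8 ('b'): repeat (last at 7), move window start to 8
  Position 8 ('b'): window [8,8] length 1
  Position 9 ('h'): window [8,9] length 2
Longest substring with no repeats: "abhd" with length 4

4


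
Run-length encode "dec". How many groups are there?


Input: dec
Scanning for consecutive runs:
  Group 1: 'd' x 1 (positions 0-0)
  Group 2: 'e' x 1 (positions 1-1)
  Group 3: 'c' x 1 (positions 2-2)
Total groups: 3

3


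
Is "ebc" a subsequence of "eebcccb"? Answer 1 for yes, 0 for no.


Check if "ebc" is a subsequence of "eebcccb"
Greedy scan:
  Position 0 ('e'): matches sub[0] = 'e'
  Position 1 ('e'): no match needed
  Position 2 ('b'): matches sub[1] = 'b'
  Position 3 ('c'): matches sub[2] = 'c'
  Position 4 ('c'): no match needed
  Position 5 ('c'): no match needed
  Position 6 ('b'): no match needed
All 3 characters matched => is a subsequence

1


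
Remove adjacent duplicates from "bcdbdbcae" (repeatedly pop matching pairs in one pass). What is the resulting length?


Input: bcdbdbcae
Stack-based adjacent duplicate removal:
  Read 'b': push. Stack: b
  Read 'c': push. Stack: bc
  Read 'd': push. Stack: bcd
  Read 'b': push. Stack: bcdb
  Read 'd': push. Stack: bcdbd
  Read 'b': push. Stack: bcdbdb
  Read 'c': push. Stack: bcdbdbc
  Read 'a': push. Stack: bcdbdbca
  Read 'e': push. Stack: bcdbdbcae
Final stack: "bcdbdbcae" (length 9)

9


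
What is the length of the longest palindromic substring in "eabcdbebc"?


Input: "eabcdbebc"
Checking substrings for palindromes:
  [5:8] "beb" (len 3) => palindrome
Longest palindromic substring: "beb" with length 3

3


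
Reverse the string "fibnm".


Input: fibnm
Reading characters right to left:
  Position 4: 'm'
  Position 3: 'n'
  Position 2: 'b'
  Position 1: 'i'
  Position 0: 'f'
Reversed: mnbif

mnbif


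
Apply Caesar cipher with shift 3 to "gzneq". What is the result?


Caesar cipher: shift "gzneq" by 3
  'g' (pos 6) + 3 = pos 9 = 'j'
  'z' (pos 25) + 3 = pos 2 = 'c'
  'n' (pos 13) + 3 = pos 16 = 'q'
  'e' (pos 4) + 3 = pos 7 = 'h'
  'q' (pos 16) + 3 = pos 19 = 't'
Result: jcqht

jcqht


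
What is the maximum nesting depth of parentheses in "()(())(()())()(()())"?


Input: "()(())(()())()(()())"
Tracking depth:
  Position 0 '(': depth becomes 1
  Position 1 ')': depth becomes 0
  Position 2 '(': depth becomes 1
  Position 3 '(': depth becomes 2
  Position 4 ')': depth becomes 1
  Position 5 ')': depth becomes 0
  Position 6 '(': depth becomes 1
  Position 7 '(': depth becomes 2
  Position 8 ')': depth becomes 1
  Position 9 '(': depth becomes 2
  Position 10 ')': depth becomes 1
  Position 11 ')': depth becomes 0
  Position 12 '(': depth becomes 1
  Position 13 ')': depth becomes 0
  Position 14 '(': depth becomes 1
  Position 15 '(': depth becomes 2
  Position 16 ')': depth becomes 1
  Position 17 '(': depth becomes 2
  Position 18 ')': depth becomes 1
  Position 19 ')': depth becomes 0
Maximum depth reached: 2

2


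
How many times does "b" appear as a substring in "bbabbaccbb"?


Searching for "b" in "bbabbaccbb"
Scanning each position:
  Position 0: "b" => MATCH
  Position 1: "b" => MATCH
  Position 2: "a" => no
  Position 3: "b" => MATCH
  Position 4: "b" => MATCH
  Position 5: "a" => no
  Position 6: "c" => no
  Position 7: "c" => no
  Position 8: "b" => MATCH
  Position 9: "b" => MATCH
Total occurrences: 6

6


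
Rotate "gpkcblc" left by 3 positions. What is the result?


Input: "gpkcblc", rotate left by 3
First 3 characters: "gpk"
Remaining characters: "cblc"
Concatenate remaining + first: "cblc" + "gpk" = "cblcgpk"

cblcgpk


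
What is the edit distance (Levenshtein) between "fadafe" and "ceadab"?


Computing edit distance: "fadafe" -> "ceadab"
DP table:
           c    e    a    d    a    b
      0    1    2    3    4    5    6
  f   1    1    2    3    4    5    6
  a   2    2    2    2    3    4    5
  d   3    3    3    3    2    3    4
  a   4    4    4    3    3    2    3
  f   5    5    5    4    4    3    3
  e   6    6    5    5    5    4    4
Edit distance = dp[6][6] = 4

4


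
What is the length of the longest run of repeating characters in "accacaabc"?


Input: "accacaabc"
Scanning for longest run:
  Position 1 ('c'): new char, reset run to 1
  Position 2 ('c'): continues run of 'c', length=2
  Position 3 ('a'): new char, reset run to 1
  Position 4 ('c'): new char, reset run to 1
  Position 5 ('a'): new char, reset run to 1
  Position 6 ('a'): continues run of 'a', length=2
  Position 7 ('b'): new char, reset run to 1
  Position 8 ('c'): new char, reset run to 1
Longest run: 'c' with length 2

2


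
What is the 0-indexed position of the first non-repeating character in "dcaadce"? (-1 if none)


Input: dcaadce
Character frequencies:
  'a': 2
  'c': 2
  'd': 2
  'e': 1
Scanning left to right for freq == 1:
  Position 0 ('d'): freq=2, skip
  Position 1 ('c'): freq=2, skip
  Position 2 ('a'): freq=2, skip
  Position 3 ('a'): freq=2, skip
  Position 4 ('d'): freq=2, skip
  Position 5 ('c'): freq=2, skip
  Position 6 ('e'): unique! => answer = 6

6


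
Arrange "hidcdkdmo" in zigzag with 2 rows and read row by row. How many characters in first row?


Zigzag "hidcdkdmo" into 2 rows:
Placing characters:
  'h' => row 0
  'i' => row 1
  'd' => row 0
  'c' => row 1
  'd' => row 0
  'k' => row 1
  'd' => row 0
  'm' => row 1
  'o' => row 0
Rows:
  Row 0: "hdddo"
  Row 1: "ickm"
First row length: 5

5


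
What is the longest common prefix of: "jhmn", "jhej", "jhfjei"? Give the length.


Words: jhmn, jhej, jhfjei
  Position 0: all 'j' => match
  Position 1: all 'h' => match
  Position 2: ('m', 'e', 'f') => mismatch, stop
LCP = "jh" (length 2)

2


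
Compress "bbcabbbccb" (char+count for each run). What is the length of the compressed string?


Input: bbcabbbccb
Runs:
  'b' x 2 => "b2"
  'c' x 1 => "c1"
  'a' x 1 => "a1"
  'b' x 3 => "b3"
  'c' x 2 => "c2"
  'b' x 1 => "b1"
Compressed: "b2c1a1b3c2b1"
Compressed length: 12

12


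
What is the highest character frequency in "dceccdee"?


Input: dceccdee
Character counts:
  'c': 3
  'd': 2
  'e': 3
Maximum frequency: 3

3


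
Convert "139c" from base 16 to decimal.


Input: "139c" in base 16
Positional expansion:
  Digit '1' (value 1) x 16^3 = 4096
  Digit '3' (value 3) x 16^2 = 768
  Digit '9' (value 9) x 16^1 = 144
  Digit 'c' (value 12) x 16^0 = 12
Sum = 5020

5020


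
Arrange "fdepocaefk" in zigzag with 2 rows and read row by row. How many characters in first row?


Zigzag "fdepocaefk" into 2 rows:
Placing characters:
  'f' => row 0
  'd' => row 1
  'e' => row 0
  'p' => row 1
  'o' => row 0
  'c' => row 1
  'a' => row 0
  'e' => row 1
  'f' => row 0
  'k' => row 1
Rows:
  Row 0: "feoaf"
  Row 1: "dpcek"
First row length: 5

5


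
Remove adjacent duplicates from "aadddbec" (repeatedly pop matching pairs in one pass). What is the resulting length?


Input: aadddbec
Stack-based adjacent duplicate removal:
  Read 'a': push. Stack: a
  Read 'a': matches stack top 'a' => pop. Stack: (empty)
  Read 'd': push. Stack: d
  Read 'd': matches stack top 'd' => pop. Stack: (empty)
  Read 'd': push. Stack: d
  Read 'b': push. Stack: db
  Read 'e': push. Stack: dbe
  Read 'c': push. Stack: dbec
Final stack: "dbec" (length 4)

4


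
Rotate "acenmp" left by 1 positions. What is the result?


Input: "acenmp", rotate left by 1
First 1 characters: "a"
Remaining characters: "cenmp"
Concatenate remaining + first: "cenmp" + "a" = "cenmpa"

cenmpa


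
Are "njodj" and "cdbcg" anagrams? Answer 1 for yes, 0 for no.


Strings: "njodj", "cdbcg"
Sorted first:  djjno
Sorted second: bccdg
Differ at position 0: 'd' vs 'b' => not anagrams

0


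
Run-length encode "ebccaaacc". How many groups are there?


Input: ebccaaacc
Scanning for consecutive runs:
  Group 1: 'e' x 1 (positions 0-0)
  Group 2: 'b' x 1 (positions 1-1)
  Group 3: 'c' x 2 (positions 2-3)
  Group 4: 'a' x 3 (positions 4-6)
  Group 5: 'c' x 2 (positions 7-8)
Total groups: 5

5


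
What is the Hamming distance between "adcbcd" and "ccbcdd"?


Comparing "adcbcd" and "ccbcdd" position by position:
  Position 0: 'a' vs 'c' => differ
  Position 1: 'd' vs 'c' => differ
  Position 2: 'c' vs 'b' => differ
  Position 3: 'b' vs 'c' => differ
  Position 4: 'c' vs 'd' => differ
  Position 5: 'd' vs 'd' => same
Total differences (Hamming distance): 5

5


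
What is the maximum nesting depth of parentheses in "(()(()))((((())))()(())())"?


Input: "(()(()))((((())))()(())())"
Tracking depth:
  Position 0 '(': depth becomes 1
  Position 1 '(': depth becomes 2
  Position 2 ')': depth becomes 1
  Position 3 '(': depth becomes 2
  Position 4 '(': depth becomes 3
  Position 5 ')': depth becomes 2
  Position 6 ')': depth becomes 1
  Position 7 ')': depth becomes 0
  Position 8 '(': depth becomes 1
  Position 9 '(': depth becomes 2
  Position 10 '(': depth becomes 3
  Position 11 '(': depth becomes 4
  Position 12 '(': depth becomes 5
  Position 13 ')': depth becomes 4
  Position 14 ')': depth becomes 3
  Position 15 ')': depth becomes 2
  Position 16 ')': depth becomes 1
  Position 17 '(': depth becomes 2
  Position 18 ')': depth becomes 1
  Position 19 '(': depth becomes 2
  Position 20 '(': depth becomes 3
  Position 21 ')': depth becomes 2
  Position 22 ')': depth becomes 1
  Position 23 '(': depth becomes 2
  Position 24 ')': depth becomes 1
  Position 25 ')': depth becomes 0
Maximum depth reached: 5

5


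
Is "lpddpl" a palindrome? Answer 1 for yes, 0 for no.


Input: lpddpl
Reversed: lpddpl
  Compare pos 0 ('l') with pos 5 ('l'): match
  Compare pos 1 ('p') with pos 4 ('p'): match
  Compare pos 2 ('d') with pos 3 ('d'): match
Result: palindrome

1


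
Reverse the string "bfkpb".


Input: bfkpb
Reading characters right to left:
  Position 4: 'b'
  Position 3: 'p'
  Position 2: 'k'
  Position 1: 'f'
  Position 0: 'b'
Reversed: bpkfb

bpkfb


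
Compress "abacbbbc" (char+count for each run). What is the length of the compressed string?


Input: abacbbbc
Runs:
  'a' x 1 => "a1"
  'b' x 1 => "b1"
  'a' x 1 => "a1"
  'c' x 1 => "c1"
  'b' x 3 => "b3"
  'c' x 1 => "c1"
Compressed: "a1b1a1c1b3c1"
Compressed length: 12

12


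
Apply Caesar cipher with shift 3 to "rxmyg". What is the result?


Caesar cipher: shift "rxmyg" by 3
  'r' (pos 17) + 3 = pos 20 = 'u'
  'x' (pos 23) + 3 = pos 0 = 'a'
  'm' (pos 12) + 3 = pos 15 = 'p'
  'y' (pos 24) + 3 = pos 1 = 'b'
  'g' (pos 6) + 3 = pos 9 = 'j'
Result: uapbj

uapbj


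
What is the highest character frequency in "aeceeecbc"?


Input: aeceeecbc
Character counts:
  'a': 1
  'b': 1
  'c': 3
  'e': 4
Maximum frequency: 4

4


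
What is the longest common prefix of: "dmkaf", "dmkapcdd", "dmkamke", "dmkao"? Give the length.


Words: dmkaf, dmkapcdd, dmkamke, dmkao
  Position 0: all 'd' => match
  Position 1: all 'm' => match
  Position 2: all 'k' => match
  Position 3: all 'a' => match
  Position 4: ('f', 'p', 'm', 'o') => mismatch, stop
LCP = "dmka" (length 4)

4


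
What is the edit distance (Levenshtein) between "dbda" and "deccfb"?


Computing edit distance: "dbda" -> "deccfb"
DP table:
           d    e    c    c    f    b
      0    1    2    3    4    5    6
  d   1    0    1    2    3    4    5
  b   2    1    1    2    3    4    4
  d   3    2    2    2    3    4    5
  a   4    3    3    3    3    4    5
Edit distance = dp[4][6] = 5

5


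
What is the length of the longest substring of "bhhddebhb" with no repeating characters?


Input: "bhhddebhb"
Sliding window (track last position of each char):
  Position 0 ('b'): window [0,0] length 1 -- new best
  Position 1 ('h'): window [0,1] length 2 -- new best
  Position 2 ('h'): repeat (last at 1), move window start to 2
  Position 2 ('h'): window [2,2] length 1
  Position 3 ('d'): window [2,3] length 2
  Position 4 ('d'): repeat (last at 3), move window start to 4
  Position 4 ('d'): window [4,4] length 1
  Position 5 ('e'): window [4,5] length 2
  Position 6 ('b'): window [4,6] length 3 -- new best
  Position 7 ('h'): window [4,7] length 4 -- new best
  Position 8 ('b'): repeat (last at 6), move window start to 7
  Position 8 ('b'): window [7,8] length 2
Longest substring with no repeats: "debh" with length 4

4


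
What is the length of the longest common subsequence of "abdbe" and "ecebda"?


LCS of "abdbe" and "ecebda"
DP table:
           e    c    e    b    d    a
      0    0    0    0    0    0    0
  a   0    0    0    0    0    0    1
  b   0    0    0    0    1    1    1
  d   0    0    0    0    1    2    2
  b   0    0    0    0    1    2    2
  e   0    1    1    1    1    2    2
LCS length = dp[5][6] = 2

2


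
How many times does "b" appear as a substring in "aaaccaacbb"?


Searching for "b" in "aaaccaacbb"
Scanning each position:
  Position 0: "a" => no
  Position 1: "a" => no
  Position 2: "a" => no
  Position 3: "c" => no
  Position 4: "c" => no
  Position 5: "a" => no
  Position 6: "a" => no
  Position 7: "c" => no
  Position 8: "b" => MATCH
  Position 9: "b" => MATCH
Total occurrences: 2

2


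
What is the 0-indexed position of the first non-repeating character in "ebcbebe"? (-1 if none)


Input: ebcbebe
Character frequencies:
  'b': 3
  'c': 1
  'e': 3
Scanning left to right for freq == 1:
  Position 0 ('e'): freq=3, skip
  Position 1 ('b'): freq=3, skip
  Position 2 ('c'): unique! => answer = 2

2


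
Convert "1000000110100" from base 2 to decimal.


Input: "1000000110100" in base 2
Positional expansion:
  Digit '1' (value 1) x 2^12 = 4096
  Digit '0' (value 0) x 2^11 = 0
  Digit '0' (value 0) x 2^10 = 0
  Digit '0' (value 0) x 2^9 = 0
  Digit '0' (value 0) x 2^8 = 0
  Digit '0' (value 0) x 2^7 = 0
  Digit '0' (value 0) x 2^6 = 0
  Digit '1' (value 1) x 2^5 = 32
  Digit '1' (value 1) x 2^4 = 16
  Digit '0' (value 0) x 2^3 = 0
  Digit '1' (value 1) x 2^2 = 4
  Digit '0' (value 0) x 2^1 = 0
  Digit '0' (value 0) x 2^0 = 0
Sum = 4148

4148


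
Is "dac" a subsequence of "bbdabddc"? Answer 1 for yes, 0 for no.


Check if "dac" is a subsequence of "bbdabddc"
Greedy scan:
  Position 0 ('b'): no match needed
  Position 1 ('b'): no match needed
  Position 2 ('d'): matches sub[0] = 'd'
  Position 3 ('a'): matches sub[1] = 'a'
  Position 4 ('b'): no match needed
  Position 5 ('d'): no match needed
  Position 6 ('d'): no match needed
  Position 7 ('c'): matches sub[2] = 'c'
All 3 characters matched => is a subsequence

1


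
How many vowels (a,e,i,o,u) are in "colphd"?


Input: colphd
Checking each character:
  'c' at position 0: consonant
  'o' at position 1: vowel (running total: 1)
  'l' at position 2: consonant
  'p' at position 3: consonant
  'h' at position 4: consonant
  'd' at position 5: consonant
Total vowels: 1

1


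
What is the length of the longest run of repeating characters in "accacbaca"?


Input: "accacbaca"
Scanning for longest run:
  Position 1 ('c'): new char, reset run to 1
  Position 2 ('c'): continues run of 'c', length=2
  Position 3 ('a'): new char, reset run to 1
  Position 4 ('c'): new char, reset run to 1
  Position 5 ('b'): new char, reset run to 1
  Position 6 ('a'): new char, reset run to 1
  Position 7 ('c'): new char, reset run to 1
  Position 8 ('a'): new char, reset run to 1
Longest run: 'c' with length 2

2


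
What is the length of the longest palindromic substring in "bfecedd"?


Input: "bfecedd"
Checking substrings for palindromes:
  [2:5] "ece" (len 3) => palindrome
  [5:7] "dd" (len 2) => palindrome
Longest palindromic substring: "ece" with length 3

3


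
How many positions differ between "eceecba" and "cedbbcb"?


Comparing "eceecba" and "cedbbcb" position by position:
  Position 0: 'e' vs 'c' => DIFFER
  Position 1: 'c' vs 'e' => DIFFER
  Position 2: 'e' vs 'd' => DIFFER
  Position 3: 'e' vs 'b' => DIFFER
  Position 4: 'c' vs 'b' => DIFFER
  Position 5: 'b' vs 'c' => DIFFER
  Position 6: 'a' vs 'b' => DIFFER
Positions that differ: 7

7


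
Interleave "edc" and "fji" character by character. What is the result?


Interleaving "edc" and "fji":
  Position 0: 'e' from first, 'f' from second => "ef"
  Position 1: 'd' from first, 'j' from second => "dj"
  Position 2: 'c' from first, 'i' from second => "ci"
Result: efdjci

efdjci


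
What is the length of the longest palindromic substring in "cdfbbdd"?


Input: "cdfbbdd"
Checking substrings for palindromes:
  [3:5] "bb" (len 2) => palindrome
  [5:7] "dd" (len 2) => palindrome
Longest palindromic substring: "bb" with length 2

2


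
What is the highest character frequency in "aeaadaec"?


Input: aeaadaec
Character counts:
  'a': 4
  'c': 1
  'd': 1
  'e': 2
Maximum frequency: 4

4


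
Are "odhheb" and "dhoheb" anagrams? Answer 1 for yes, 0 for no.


Strings: "odhheb", "dhoheb"
Sorted first:  bdehho
Sorted second: bdehho
Sorted forms match => anagrams

1


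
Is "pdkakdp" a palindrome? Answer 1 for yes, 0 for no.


Input: pdkakdp
Reversed: pdkakdp
  Compare pos 0 ('p') with pos 6 ('p'): match
  Compare pos 1 ('d') with pos 5 ('d'): match
  Compare pos 2 ('k') with pos 4 ('k'): match
Result: palindrome

1


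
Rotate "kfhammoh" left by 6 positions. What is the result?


Input: "kfhammoh", rotate left by 6
First 6 characters: "kfhamm"
Remaining characters: "oh"
Concatenate remaining + first: "oh" + "kfhamm" = "ohkfhamm"

ohkfhamm


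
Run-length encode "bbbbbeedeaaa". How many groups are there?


Input: bbbbbeedeaaa
Scanning for consecutive runs:
  Group 1: 'b' x 5 (positions 0-4)
  Group 2: 'e' x 2 (positions 5-6)
  Group 3: 'd' x 1 (positions 7-7)
  Group 4: 'e' x 1 (positions 8-8)
  Group 5: 'a' x 3 (positions 9-11)
Total groups: 5

5


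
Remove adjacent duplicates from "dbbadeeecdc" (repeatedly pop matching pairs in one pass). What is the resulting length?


Input: dbbadeeecdc
Stack-based adjacent duplicate removal:
  Read 'd': push. Stack: d
  Read 'b': push. Stack: db
  Read 'b': matches stack top 'b' => pop. Stack: d
  Read 'a': push. Stack: da
  Read 'd': push. Stack: dad
  Read 'e': push. Stack: dade
  Read 'e': matches stack top 'e' => pop. Stack: dad
  Read 'e': push. Stack: dade
  Read 'c': push. Stack: dadec
  Read 'd': push. Stack: dadecd
  Read 'c': push. Stack: dadecdc
Final stack: "dadecdc" (length 7)

7


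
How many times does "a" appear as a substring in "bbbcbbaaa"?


Searching for "a" in "bbbcbbaaa"
Scanning each position:
  Position 0: "b" => no
  Position 1: "b" => no
  Position 2: "b" => no
  Position 3: "c" => no
  Position 4: "b" => no
  Position 5: "b" => no
  Position 6: "a" => MATCH
  Position 7: "a" => MATCH
  Position 8: "a" => MATCH
Total occurrences: 3

3


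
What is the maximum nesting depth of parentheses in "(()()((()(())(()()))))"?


Input: "(()()((()(())(()()))))"
Tracking depth:
  Position 0 '(': depth becomes 1
  Position 1 '(': depth becomes 2
  Position 2 ')': depth becomes 1
  Position 3 '(': depth becomes 2
  Position 4 ')': depth becomes 1
  Position 5 '(': depth becomes 2
  Position 6 '(': depth becomes 3
  Position 7 '(': depth becomes 4
  Position 8 ')': depth becomes 3
  Position 9 '(': depth becomes 4
  Position 10 '(': depth becomes 5
  Position 11 ')': depth becomes 4
  Position 12 ')': depth becomes 3
  Position 13 '(': depth becomes 4
  Position 14 '(': depth becomes 5
  Position 15 ')': depth becomes 4
  Position 16 '(': depth becomes 5
  Position 17 ')': depth becomes 4
  Position 18 ')': depth becomes 3
  Position 19 ')': depth becomes 2
  Position 20 ')': depth becomes 1
  Position 21 ')': depth becomes 0
Maximum depth reached: 5

5


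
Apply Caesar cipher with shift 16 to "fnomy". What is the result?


Caesar cipher: shift "fnomy" by 16
  'f' (pos 5) + 16 = pos 21 = 'v'
  'n' (pos 13) + 16 = pos 3 = 'd'
  'o' (pos 14) + 16 = pos 4 = 'e'
  'm' (pos 12) + 16 = pos 2 = 'c'
  'y' (pos 24) + 16 = pos 14 = 'o'
Result: vdeco

vdeco


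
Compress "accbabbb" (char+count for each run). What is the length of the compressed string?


Input: accbabbb
Runs:
  'a' x 1 => "a1"
  'c' x 2 => "c2"
  'b' x 1 => "b1"
  'a' x 1 => "a1"
  'b' x 3 => "b3"
Compressed: "a1c2b1a1b3"
Compressed length: 10

10


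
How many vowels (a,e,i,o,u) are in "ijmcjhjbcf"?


Input: ijmcjhjbcf
Checking each character:
  'i' at position 0: vowel (running total: 1)
  'j' at position 1: consonant
  'm' at position 2: consonant
  'c' at position 3: consonant
  'j' at position 4: consonant
  'h' at position 5: consonant
  'j' at position 6: consonant
  'b' at position 7: consonant
  'c' at position 8: consonant
  'f' at position 9: consonant
Total vowels: 1

1


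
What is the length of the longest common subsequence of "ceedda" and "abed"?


LCS of "ceedda" and "abed"
DP table:
           a    b    e    d
      0    0    0    0    0
  c   0    0    0    0    0
  e   0    0    0    1    1
  e   0    0    0    1    1
  d   0    0    0    1    2
  d   0    0    0    1    2
  a   0    1    1    1    2
LCS length = dp[6][4] = 2

2


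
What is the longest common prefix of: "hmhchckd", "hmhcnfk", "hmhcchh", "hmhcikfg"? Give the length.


Words: hmhchckd, hmhcnfk, hmhcchh, hmhcikfg
  Position 0: all 'h' => match
  Position 1: all 'm' => match
  Position 2: all 'h' => match
  Position 3: all 'c' => match
  Position 4: ('h', 'n', 'c', 'i') => mismatch, stop
LCP = "hmhc" (length 4)

4


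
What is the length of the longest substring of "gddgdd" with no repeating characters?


Input: "gddgdd"
Sliding window (track last position of each char):
  Position 0 ('g'): window [0,0] length 1 -- new best
  Position 1 ('d'): window [0,1] length 2 -- new best
  Position 2 ('d'): repeat (last at 1), move window start to 2
  Position 2 ('d'): window [2,2] length 1
  Position 3 ('g'): window [2,3] length 2
  Position 4 ('d'): repeat (last at 2), move window start to 3
  Position 4 ('d'): window [3,4] length 2
  Position 5 ('d'): repeat (last at 4), move window start to 5
  Position 5 ('d'): window [5,5] length 1
Longest substring with no repeats: "gd" with length 2

2


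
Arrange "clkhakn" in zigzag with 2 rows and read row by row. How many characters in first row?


Zigzag "clkhakn" into 2 rows:
Placing characters:
  'c' => row 0
  'l' => row 1
  'k' => row 0
  'h' => row 1
  'a' => row 0
  'k' => row 1
  'n' => row 0
Rows:
  Row 0: "ckan"
  Row 1: "lhk"
First row length: 4

4


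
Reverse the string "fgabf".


Input: fgabf
Reading characters right to left:
  Position 4: 'f'
  Position 3: 'b'
  Position 2: 'a'
  Position 1: 'g'
  Position 0: 'f'
Reversed: fbagf

fbagf


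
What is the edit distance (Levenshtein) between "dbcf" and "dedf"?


Computing edit distance: "dbcf" -> "dedf"
DP table:
           d    e    d    f
      0    1    2    3    4
  d   1    0    1    2    3
  b   2    1    1    2    3
  c   3    2    2    2    3
  f   4    3    3    3    2
Edit distance = dp[4][4] = 2

2


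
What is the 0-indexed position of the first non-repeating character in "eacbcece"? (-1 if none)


Input: eacbcece
Character frequencies:
  'a': 1
  'b': 1
  'c': 3
  'e': 3
Scanning left to right for freq == 1:
  Position 0 ('e'): freq=3, skip
  Position 1 ('a'): unique! => answer = 1

1


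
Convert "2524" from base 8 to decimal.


Input: "2524" in base 8
Positional expansion:
  Digit '2' (value 2) x 8^3 = 1024
  Digit '5' (value 5) x 8^2 = 320
  Digit '2' (value 2) x 8^1 = 16
  Digit '4' (value 4) x 8^0 = 4
Sum = 1364

1364


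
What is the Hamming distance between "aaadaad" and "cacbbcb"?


Comparing "aaadaad" and "cacbbcb" position by position:
  Position 0: 'a' vs 'c' => differ
  Position 1: 'a' vs 'a' => same
  Position 2: 'a' vs 'c' => differ
  Position 3: 'd' vs 'b' => differ
  Position 4: 'a' vs 'b' => differ
  Position 5: 'a' vs 'c' => differ
  Position 6: 'd' vs 'b' => differ
Total differences (Hamming distance): 6

6


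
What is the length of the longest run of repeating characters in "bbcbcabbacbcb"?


Input: "bbcbcabbacbcb"
Scanning for longest run:
  Position 1 ('b'): continues run of 'b', length=2
  Position 2 ('c'): new char, reset run to 1
  Position 3 ('b'): new char, reset run to 1
  Position 4 ('c'): new char, reset run to 1
  Position 5 ('a'): new char, reset run to 1
  Position 6 ('b'): new char, reset run to 1
  Position 7 ('b'): continues run of 'b', length=2
  Position 8 ('a'): new char, reset run to 1
  Position 9 ('c'): new char, reset run to 1
  Position 10 ('b'): new char, reset run to 1
  Position 11 ('c'): new char, reset run to 1
  Position 12 ('b'): new char, reset run to 1
Longest run: 'b' with length 2

2


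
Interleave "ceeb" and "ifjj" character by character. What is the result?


Interleaving "ceeb" and "ifjj":
  Position 0: 'c' from first, 'i' from second => "ci"
  Position 1: 'e' from first, 'f' from second => "ef"
  Position 2: 'e' from first, 'j' from second => "ej"
  Position 3: 'b' from first, 'j' from second => "bj"
Result: ciefejbj

ciefejbj


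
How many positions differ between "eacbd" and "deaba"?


Comparing "eacbd" and "deaba" position by position:
  Position 0: 'e' vs 'd' => DIFFER
  Position 1: 'a' vs 'e' => DIFFER
  Position 2: 'c' vs 'a' => DIFFER
  Position 3: 'b' vs 'b' => same
  Position 4: 'd' vs 'a' => DIFFER
Positions that differ: 4

4


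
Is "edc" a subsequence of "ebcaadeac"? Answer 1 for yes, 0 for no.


Check if "edc" is a subsequence of "ebcaadeac"
Greedy scan:
  Position 0 ('e'): matches sub[0] = 'e'
  Position 1 ('b'): no match needed
  Position 2 ('c'): no match needed
  Position 3 ('a'): no match needed
  Position 4 ('a'): no match needed
  Position 5 ('d'): matches sub[1] = 'd'
  Position 6 ('e'): no match needed
  Position 7 ('a'): no match needed
  Position 8 ('c'): matches sub[2] = 'c'
All 3 characters matched => is a subsequence

1


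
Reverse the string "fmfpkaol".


Input: fmfpkaol
Reading characters right to left:
  Position 7: 'l'
  Position 6: 'o'
  Position 5: 'a'
  Position 4: 'k'
  Position 3: 'p'
  Position 2: 'f'
  Position 1: 'm'
  Position 0: 'f'
Reversed: loakpfmf

loakpfmf
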